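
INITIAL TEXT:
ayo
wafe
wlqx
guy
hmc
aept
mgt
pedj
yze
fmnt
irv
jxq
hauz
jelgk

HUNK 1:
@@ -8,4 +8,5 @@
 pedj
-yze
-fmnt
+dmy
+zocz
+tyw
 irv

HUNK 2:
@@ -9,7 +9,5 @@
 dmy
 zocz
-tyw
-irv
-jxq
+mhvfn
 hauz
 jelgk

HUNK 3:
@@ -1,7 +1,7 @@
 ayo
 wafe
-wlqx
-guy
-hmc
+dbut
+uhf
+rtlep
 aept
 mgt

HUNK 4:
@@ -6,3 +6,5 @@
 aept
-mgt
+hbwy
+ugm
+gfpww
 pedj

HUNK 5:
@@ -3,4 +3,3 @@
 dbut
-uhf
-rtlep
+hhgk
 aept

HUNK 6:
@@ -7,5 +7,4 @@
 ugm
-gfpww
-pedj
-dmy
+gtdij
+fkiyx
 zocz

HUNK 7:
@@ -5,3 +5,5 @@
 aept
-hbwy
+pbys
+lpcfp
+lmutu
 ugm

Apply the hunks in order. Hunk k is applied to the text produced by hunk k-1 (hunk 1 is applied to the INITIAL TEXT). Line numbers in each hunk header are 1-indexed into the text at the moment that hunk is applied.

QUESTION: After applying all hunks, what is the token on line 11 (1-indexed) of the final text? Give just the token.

Answer: fkiyx

Derivation:
Hunk 1: at line 8 remove [yze,fmnt] add [dmy,zocz,tyw] -> 15 lines: ayo wafe wlqx guy hmc aept mgt pedj dmy zocz tyw irv jxq hauz jelgk
Hunk 2: at line 9 remove [tyw,irv,jxq] add [mhvfn] -> 13 lines: ayo wafe wlqx guy hmc aept mgt pedj dmy zocz mhvfn hauz jelgk
Hunk 3: at line 1 remove [wlqx,guy,hmc] add [dbut,uhf,rtlep] -> 13 lines: ayo wafe dbut uhf rtlep aept mgt pedj dmy zocz mhvfn hauz jelgk
Hunk 4: at line 6 remove [mgt] add [hbwy,ugm,gfpww] -> 15 lines: ayo wafe dbut uhf rtlep aept hbwy ugm gfpww pedj dmy zocz mhvfn hauz jelgk
Hunk 5: at line 3 remove [uhf,rtlep] add [hhgk] -> 14 lines: ayo wafe dbut hhgk aept hbwy ugm gfpww pedj dmy zocz mhvfn hauz jelgk
Hunk 6: at line 7 remove [gfpww,pedj,dmy] add [gtdij,fkiyx] -> 13 lines: ayo wafe dbut hhgk aept hbwy ugm gtdij fkiyx zocz mhvfn hauz jelgk
Hunk 7: at line 5 remove [hbwy] add [pbys,lpcfp,lmutu] -> 15 lines: ayo wafe dbut hhgk aept pbys lpcfp lmutu ugm gtdij fkiyx zocz mhvfn hauz jelgk
Final line 11: fkiyx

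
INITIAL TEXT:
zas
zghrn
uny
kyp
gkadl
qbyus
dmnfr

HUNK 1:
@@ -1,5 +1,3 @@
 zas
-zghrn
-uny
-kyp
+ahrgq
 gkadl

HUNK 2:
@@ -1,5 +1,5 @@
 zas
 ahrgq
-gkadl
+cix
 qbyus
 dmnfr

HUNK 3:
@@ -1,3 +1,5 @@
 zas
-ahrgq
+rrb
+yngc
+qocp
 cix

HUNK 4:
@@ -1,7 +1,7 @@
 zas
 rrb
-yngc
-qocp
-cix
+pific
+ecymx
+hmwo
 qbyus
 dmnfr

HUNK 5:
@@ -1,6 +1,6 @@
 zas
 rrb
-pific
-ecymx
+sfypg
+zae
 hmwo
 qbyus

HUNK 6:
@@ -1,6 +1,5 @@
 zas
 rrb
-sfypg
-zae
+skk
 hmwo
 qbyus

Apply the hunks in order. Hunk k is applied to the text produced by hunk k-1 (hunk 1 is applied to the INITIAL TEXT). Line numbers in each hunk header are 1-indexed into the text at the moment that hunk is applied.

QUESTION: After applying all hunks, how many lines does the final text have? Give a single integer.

Answer: 6

Derivation:
Hunk 1: at line 1 remove [zghrn,uny,kyp] add [ahrgq] -> 5 lines: zas ahrgq gkadl qbyus dmnfr
Hunk 2: at line 1 remove [gkadl] add [cix] -> 5 lines: zas ahrgq cix qbyus dmnfr
Hunk 3: at line 1 remove [ahrgq] add [rrb,yngc,qocp] -> 7 lines: zas rrb yngc qocp cix qbyus dmnfr
Hunk 4: at line 1 remove [yngc,qocp,cix] add [pific,ecymx,hmwo] -> 7 lines: zas rrb pific ecymx hmwo qbyus dmnfr
Hunk 5: at line 1 remove [pific,ecymx] add [sfypg,zae] -> 7 lines: zas rrb sfypg zae hmwo qbyus dmnfr
Hunk 6: at line 1 remove [sfypg,zae] add [skk] -> 6 lines: zas rrb skk hmwo qbyus dmnfr
Final line count: 6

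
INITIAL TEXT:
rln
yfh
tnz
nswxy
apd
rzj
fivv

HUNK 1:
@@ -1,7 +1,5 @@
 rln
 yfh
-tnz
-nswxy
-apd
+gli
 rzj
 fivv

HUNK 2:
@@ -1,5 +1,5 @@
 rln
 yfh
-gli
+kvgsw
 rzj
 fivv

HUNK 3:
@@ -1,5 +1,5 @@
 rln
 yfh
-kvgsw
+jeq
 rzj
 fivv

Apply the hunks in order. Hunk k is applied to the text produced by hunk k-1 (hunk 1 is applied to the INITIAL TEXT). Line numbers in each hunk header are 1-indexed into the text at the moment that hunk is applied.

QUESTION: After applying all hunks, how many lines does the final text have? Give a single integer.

Answer: 5

Derivation:
Hunk 1: at line 1 remove [tnz,nswxy,apd] add [gli] -> 5 lines: rln yfh gli rzj fivv
Hunk 2: at line 1 remove [gli] add [kvgsw] -> 5 lines: rln yfh kvgsw rzj fivv
Hunk 3: at line 1 remove [kvgsw] add [jeq] -> 5 lines: rln yfh jeq rzj fivv
Final line count: 5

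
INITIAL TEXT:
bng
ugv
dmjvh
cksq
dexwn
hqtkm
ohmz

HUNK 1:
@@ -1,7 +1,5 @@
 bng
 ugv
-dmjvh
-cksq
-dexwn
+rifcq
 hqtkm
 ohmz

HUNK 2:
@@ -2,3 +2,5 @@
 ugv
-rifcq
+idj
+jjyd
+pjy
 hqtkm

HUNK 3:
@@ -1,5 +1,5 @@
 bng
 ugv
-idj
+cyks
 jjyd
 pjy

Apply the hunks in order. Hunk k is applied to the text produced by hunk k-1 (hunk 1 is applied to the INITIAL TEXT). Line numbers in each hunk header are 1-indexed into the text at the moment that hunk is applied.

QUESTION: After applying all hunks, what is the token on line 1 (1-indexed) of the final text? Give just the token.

Hunk 1: at line 1 remove [dmjvh,cksq,dexwn] add [rifcq] -> 5 lines: bng ugv rifcq hqtkm ohmz
Hunk 2: at line 2 remove [rifcq] add [idj,jjyd,pjy] -> 7 lines: bng ugv idj jjyd pjy hqtkm ohmz
Hunk 3: at line 1 remove [idj] add [cyks] -> 7 lines: bng ugv cyks jjyd pjy hqtkm ohmz
Final line 1: bng

Answer: bng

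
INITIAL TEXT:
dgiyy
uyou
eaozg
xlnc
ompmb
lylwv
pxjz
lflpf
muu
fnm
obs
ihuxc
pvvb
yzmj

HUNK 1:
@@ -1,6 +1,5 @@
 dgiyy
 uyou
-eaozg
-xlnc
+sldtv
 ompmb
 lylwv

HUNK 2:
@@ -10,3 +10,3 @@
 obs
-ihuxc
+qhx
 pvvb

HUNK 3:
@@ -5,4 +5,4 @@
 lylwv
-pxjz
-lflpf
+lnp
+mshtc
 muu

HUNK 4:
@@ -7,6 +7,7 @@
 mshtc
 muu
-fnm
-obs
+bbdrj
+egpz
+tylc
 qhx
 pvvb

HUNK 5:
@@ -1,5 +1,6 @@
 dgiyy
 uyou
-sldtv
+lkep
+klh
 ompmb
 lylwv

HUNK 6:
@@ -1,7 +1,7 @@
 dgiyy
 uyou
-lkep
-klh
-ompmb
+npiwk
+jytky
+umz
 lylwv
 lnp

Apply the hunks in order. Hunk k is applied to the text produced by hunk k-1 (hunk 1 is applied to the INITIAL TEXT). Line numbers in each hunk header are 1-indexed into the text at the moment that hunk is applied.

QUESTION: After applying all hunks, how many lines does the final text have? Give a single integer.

Hunk 1: at line 1 remove [eaozg,xlnc] add [sldtv] -> 13 lines: dgiyy uyou sldtv ompmb lylwv pxjz lflpf muu fnm obs ihuxc pvvb yzmj
Hunk 2: at line 10 remove [ihuxc] add [qhx] -> 13 lines: dgiyy uyou sldtv ompmb lylwv pxjz lflpf muu fnm obs qhx pvvb yzmj
Hunk 3: at line 5 remove [pxjz,lflpf] add [lnp,mshtc] -> 13 lines: dgiyy uyou sldtv ompmb lylwv lnp mshtc muu fnm obs qhx pvvb yzmj
Hunk 4: at line 7 remove [fnm,obs] add [bbdrj,egpz,tylc] -> 14 lines: dgiyy uyou sldtv ompmb lylwv lnp mshtc muu bbdrj egpz tylc qhx pvvb yzmj
Hunk 5: at line 1 remove [sldtv] add [lkep,klh] -> 15 lines: dgiyy uyou lkep klh ompmb lylwv lnp mshtc muu bbdrj egpz tylc qhx pvvb yzmj
Hunk 6: at line 1 remove [lkep,klh,ompmb] add [npiwk,jytky,umz] -> 15 lines: dgiyy uyou npiwk jytky umz lylwv lnp mshtc muu bbdrj egpz tylc qhx pvvb yzmj
Final line count: 15

Answer: 15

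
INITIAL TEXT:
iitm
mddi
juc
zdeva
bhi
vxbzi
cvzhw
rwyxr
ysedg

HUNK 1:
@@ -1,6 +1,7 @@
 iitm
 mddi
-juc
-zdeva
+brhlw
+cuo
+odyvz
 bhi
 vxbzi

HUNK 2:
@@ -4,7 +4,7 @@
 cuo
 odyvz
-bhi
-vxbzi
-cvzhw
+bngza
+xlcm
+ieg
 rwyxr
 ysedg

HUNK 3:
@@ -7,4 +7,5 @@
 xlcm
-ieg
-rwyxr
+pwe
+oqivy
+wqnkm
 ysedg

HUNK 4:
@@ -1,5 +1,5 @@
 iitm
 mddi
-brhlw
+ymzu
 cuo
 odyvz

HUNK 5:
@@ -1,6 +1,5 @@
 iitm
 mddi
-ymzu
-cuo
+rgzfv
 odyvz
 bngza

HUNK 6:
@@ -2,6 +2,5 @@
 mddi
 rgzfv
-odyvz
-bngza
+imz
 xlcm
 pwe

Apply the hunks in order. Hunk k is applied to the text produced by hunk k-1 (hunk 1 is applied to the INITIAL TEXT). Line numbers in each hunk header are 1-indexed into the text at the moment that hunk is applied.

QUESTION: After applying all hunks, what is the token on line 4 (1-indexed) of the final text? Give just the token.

Answer: imz

Derivation:
Hunk 1: at line 1 remove [juc,zdeva] add [brhlw,cuo,odyvz] -> 10 lines: iitm mddi brhlw cuo odyvz bhi vxbzi cvzhw rwyxr ysedg
Hunk 2: at line 4 remove [bhi,vxbzi,cvzhw] add [bngza,xlcm,ieg] -> 10 lines: iitm mddi brhlw cuo odyvz bngza xlcm ieg rwyxr ysedg
Hunk 3: at line 7 remove [ieg,rwyxr] add [pwe,oqivy,wqnkm] -> 11 lines: iitm mddi brhlw cuo odyvz bngza xlcm pwe oqivy wqnkm ysedg
Hunk 4: at line 1 remove [brhlw] add [ymzu] -> 11 lines: iitm mddi ymzu cuo odyvz bngza xlcm pwe oqivy wqnkm ysedg
Hunk 5: at line 1 remove [ymzu,cuo] add [rgzfv] -> 10 lines: iitm mddi rgzfv odyvz bngza xlcm pwe oqivy wqnkm ysedg
Hunk 6: at line 2 remove [odyvz,bngza] add [imz] -> 9 lines: iitm mddi rgzfv imz xlcm pwe oqivy wqnkm ysedg
Final line 4: imz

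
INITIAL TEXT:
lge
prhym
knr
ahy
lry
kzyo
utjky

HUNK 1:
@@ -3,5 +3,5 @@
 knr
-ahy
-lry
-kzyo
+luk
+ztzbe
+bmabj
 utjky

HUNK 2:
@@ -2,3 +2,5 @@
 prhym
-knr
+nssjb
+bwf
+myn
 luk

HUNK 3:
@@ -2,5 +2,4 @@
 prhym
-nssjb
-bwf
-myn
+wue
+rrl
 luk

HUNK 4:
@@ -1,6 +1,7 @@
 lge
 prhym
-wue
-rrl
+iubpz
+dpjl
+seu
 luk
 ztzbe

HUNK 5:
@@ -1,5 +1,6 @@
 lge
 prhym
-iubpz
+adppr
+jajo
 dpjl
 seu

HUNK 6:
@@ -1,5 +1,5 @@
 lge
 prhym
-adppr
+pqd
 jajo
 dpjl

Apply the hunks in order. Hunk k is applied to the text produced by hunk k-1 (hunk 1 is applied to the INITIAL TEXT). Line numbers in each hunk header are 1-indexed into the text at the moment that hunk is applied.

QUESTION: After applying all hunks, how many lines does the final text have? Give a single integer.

Hunk 1: at line 3 remove [ahy,lry,kzyo] add [luk,ztzbe,bmabj] -> 7 lines: lge prhym knr luk ztzbe bmabj utjky
Hunk 2: at line 2 remove [knr] add [nssjb,bwf,myn] -> 9 lines: lge prhym nssjb bwf myn luk ztzbe bmabj utjky
Hunk 3: at line 2 remove [nssjb,bwf,myn] add [wue,rrl] -> 8 lines: lge prhym wue rrl luk ztzbe bmabj utjky
Hunk 4: at line 1 remove [wue,rrl] add [iubpz,dpjl,seu] -> 9 lines: lge prhym iubpz dpjl seu luk ztzbe bmabj utjky
Hunk 5: at line 1 remove [iubpz] add [adppr,jajo] -> 10 lines: lge prhym adppr jajo dpjl seu luk ztzbe bmabj utjky
Hunk 6: at line 1 remove [adppr] add [pqd] -> 10 lines: lge prhym pqd jajo dpjl seu luk ztzbe bmabj utjky
Final line count: 10

Answer: 10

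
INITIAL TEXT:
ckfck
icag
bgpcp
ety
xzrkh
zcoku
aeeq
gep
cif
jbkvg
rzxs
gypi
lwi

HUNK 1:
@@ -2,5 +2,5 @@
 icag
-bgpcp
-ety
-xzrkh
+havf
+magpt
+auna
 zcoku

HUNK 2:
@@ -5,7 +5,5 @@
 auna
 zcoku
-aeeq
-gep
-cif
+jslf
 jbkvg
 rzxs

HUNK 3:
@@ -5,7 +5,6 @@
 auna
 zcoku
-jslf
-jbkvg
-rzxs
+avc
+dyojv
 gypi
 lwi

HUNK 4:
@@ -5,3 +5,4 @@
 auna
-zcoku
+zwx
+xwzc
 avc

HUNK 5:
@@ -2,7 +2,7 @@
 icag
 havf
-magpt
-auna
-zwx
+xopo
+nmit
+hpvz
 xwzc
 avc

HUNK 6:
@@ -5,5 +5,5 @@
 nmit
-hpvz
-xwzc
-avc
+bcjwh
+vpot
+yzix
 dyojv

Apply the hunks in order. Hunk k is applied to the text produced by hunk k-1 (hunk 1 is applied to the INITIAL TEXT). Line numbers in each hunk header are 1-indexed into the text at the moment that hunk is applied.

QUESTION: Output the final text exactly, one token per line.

Answer: ckfck
icag
havf
xopo
nmit
bcjwh
vpot
yzix
dyojv
gypi
lwi

Derivation:
Hunk 1: at line 2 remove [bgpcp,ety,xzrkh] add [havf,magpt,auna] -> 13 lines: ckfck icag havf magpt auna zcoku aeeq gep cif jbkvg rzxs gypi lwi
Hunk 2: at line 5 remove [aeeq,gep,cif] add [jslf] -> 11 lines: ckfck icag havf magpt auna zcoku jslf jbkvg rzxs gypi lwi
Hunk 3: at line 5 remove [jslf,jbkvg,rzxs] add [avc,dyojv] -> 10 lines: ckfck icag havf magpt auna zcoku avc dyojv gypi lwi
Hunk 4: at line 5 remove [zcoku] add [zwx,xwzc] -> 11 lines: ckfck icag havf magpt auna zwx xwzc avc dyojv gypi lwi
Hunk 5: at line 2 remove [magpt,auna,zwx] add [xopo,nmit,hpvz] -> 11 lines: ckfck icag havf xopo nmit hpvz xwzc avc dyojv gypi lwi
Hunk 6: at line 5 remove [hpvz,xwzc,avc] add [bcjwh,vpot,yzix] -> 11 lines: ckfck icag havf xopo nmit bcjwh vpot yzix dyojv gypi lwi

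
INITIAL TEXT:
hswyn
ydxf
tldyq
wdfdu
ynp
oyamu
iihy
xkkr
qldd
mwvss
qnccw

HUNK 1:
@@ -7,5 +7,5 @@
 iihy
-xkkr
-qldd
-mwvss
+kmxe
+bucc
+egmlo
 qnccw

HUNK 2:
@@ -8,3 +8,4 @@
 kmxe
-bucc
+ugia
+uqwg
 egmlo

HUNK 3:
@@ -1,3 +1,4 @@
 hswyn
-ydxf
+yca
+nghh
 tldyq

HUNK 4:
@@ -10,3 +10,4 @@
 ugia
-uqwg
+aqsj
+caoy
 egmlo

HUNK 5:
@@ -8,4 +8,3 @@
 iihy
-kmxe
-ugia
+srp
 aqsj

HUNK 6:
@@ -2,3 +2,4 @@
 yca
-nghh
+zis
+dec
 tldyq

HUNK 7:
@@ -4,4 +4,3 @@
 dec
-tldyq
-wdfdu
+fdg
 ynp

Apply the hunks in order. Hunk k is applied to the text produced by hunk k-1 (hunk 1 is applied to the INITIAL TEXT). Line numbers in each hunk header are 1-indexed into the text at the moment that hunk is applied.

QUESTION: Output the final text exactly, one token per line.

Hunk 1: at line 7 remove [xkkr,qldd,mwvss] add [kmxe,bucc,egmlo] -> 11 lines: hswyn ydxf tldyq wdfdu ynp oyamu iihy kmxe bucc egmlo qnccw
Hunk 2: at line 8 remove [bucc] add [ugia,uqwg] -> 12 lines: hswyn ydxf tldyq wdfdu ynp oyamu iihy kmxe ugia uqwg egmlo qnccw
Hunk 3: at line 1 remove [ydxf] add [yca,nghh] -> 13 lines: hswyn yca nghh tldyq wdfdu ynp oyamu iihy kmxe ugia uqwg egmlo qnccw
Hunk 4: at line 10 remove [uqwg] add [aqsj,caoy] -> 14 lines: hswyn yca nghh tldyq wdfdu ynp oyamu iihy kmxe ugia aqsj caoy egmlo qnccw
Hunk 5: at line 8 remove [kmxe,ugia] add [srp] -> 13 lines: hswyn yca nghh tldyq wdfdu ynp oyamu iihy srp aqsj caoy egmlo qnccw
Hunk 6: at line 2 remove [nghh] add [zis,dec] -> 14 lines: hswyn yca zis dec tldyq wdfdu ynp oyamu iihy srp aqsj caoy egmlo qnccw
Hunk 7: at line 4 remove [tldyq,wdfdu] add [fdg] -> 13 lines: hswyn yca zis dec fdg ynp oyamu iihy srp aqsj caoy egmlo qnccw

Answer: hswyn
yca
zis
dec
fdg
ynp
oyamu
iihy
srp
aqsj
caoy
egmlo
qnccw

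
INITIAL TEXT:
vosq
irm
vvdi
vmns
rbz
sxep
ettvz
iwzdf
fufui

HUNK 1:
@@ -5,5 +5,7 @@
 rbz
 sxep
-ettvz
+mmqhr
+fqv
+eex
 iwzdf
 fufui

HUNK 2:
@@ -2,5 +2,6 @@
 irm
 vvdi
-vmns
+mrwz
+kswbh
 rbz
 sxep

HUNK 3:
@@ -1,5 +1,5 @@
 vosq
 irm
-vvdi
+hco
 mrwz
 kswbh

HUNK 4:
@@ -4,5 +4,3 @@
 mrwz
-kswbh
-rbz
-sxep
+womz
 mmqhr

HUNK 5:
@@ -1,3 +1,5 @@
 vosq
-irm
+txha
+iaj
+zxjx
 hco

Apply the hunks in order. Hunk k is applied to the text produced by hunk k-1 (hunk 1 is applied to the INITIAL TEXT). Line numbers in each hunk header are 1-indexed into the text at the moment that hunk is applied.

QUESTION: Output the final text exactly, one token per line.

Answer: vosq
txha
iaj
zxjx
hco
mrwz
womz
mmqhr
fqv
eex
iwzdf
fufui

Derivation:
Hunk 1: at line 5 remove [ettvz] add [mmqhr,fqv,eex] -> 11 lines: vosq irm vvdi vmns rbz sxep mmqhr fqv eex iwzdf fufui
Hunk 2: at line 2 remove [vmns] add [mrwz,kswbh] -> 12 lines: vosq irm vvdi mrwz kswbh rbz sxep mmqhr fqv eex iwzdf fufui
Hunk 3: at line 1 remove [vvdi] add [hco] -> 12 lines: vosq irm hco mrwz kswbh rbz sxep mmqhr fqv eex iwzdf fufui
Hunk 4: at line 4 remove [kswbh,rbz,sxep] add [womz] -> 10 lines: vosq irm hco mrwz womz mmqhr fqv eex iwzdf fufui
Hunk 5: at line 1 remove [irm] add [txha,iaj,zxjx] -> 12 lines: vosq txha iaj zxjx hco mrwz womz mmqhr fqv eex iwzdf fufui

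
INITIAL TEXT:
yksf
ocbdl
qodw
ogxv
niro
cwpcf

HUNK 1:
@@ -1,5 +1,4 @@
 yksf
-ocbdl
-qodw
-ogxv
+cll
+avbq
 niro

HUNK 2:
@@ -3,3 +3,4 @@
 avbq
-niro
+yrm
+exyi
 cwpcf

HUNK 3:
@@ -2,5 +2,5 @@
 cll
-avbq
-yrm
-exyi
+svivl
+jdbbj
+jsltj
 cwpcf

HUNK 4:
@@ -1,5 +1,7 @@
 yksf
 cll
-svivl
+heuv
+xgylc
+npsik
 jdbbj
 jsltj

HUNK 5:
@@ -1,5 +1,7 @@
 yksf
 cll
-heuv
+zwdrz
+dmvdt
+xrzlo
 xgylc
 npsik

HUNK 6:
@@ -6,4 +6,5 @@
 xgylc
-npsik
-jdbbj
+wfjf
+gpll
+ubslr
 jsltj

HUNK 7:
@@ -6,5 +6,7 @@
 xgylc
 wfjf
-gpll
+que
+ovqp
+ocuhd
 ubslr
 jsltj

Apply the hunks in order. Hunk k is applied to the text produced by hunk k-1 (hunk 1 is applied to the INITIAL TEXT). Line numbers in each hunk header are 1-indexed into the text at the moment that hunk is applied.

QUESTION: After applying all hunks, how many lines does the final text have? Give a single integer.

Answer: 13

Derivation:
Hunk 1: at line 1 remove [ocbdl,qodw,ogxv] add [cll,avbq] -> 5 lines: yksf cll avbq niro cwpcf
Hunk 2: at line 3 remove [niro] add [yrm,exyi] -> 6 lines: yksf cll avbq yrm exyi cwpcf
Hunk 3: at line 2 remove [avbq,yrm,exyi] add [svivl,jdbbj,jsltj] -> 6 lines: yksf cll svivl jdbbj jsltj cwpcf
Hunk 4: at line 1 remove [svivl] add [heuv,xgylc,npsik] -> 8 lines: yksf cll heuv xgylc npsik jdbbj jsltj cwpcf
Hunk 5: at line 1 remove [heuv] add [zwdrz,dmvdt,xrzlo] -> 10 lines: yksf cll zwdrz dmvdt xrzlo xgylc npsik jdbbj jsltj cwpcf
Hunk 6: at line 6 remove [npsik,jdbbj] add [wfjf,gpll,ubslr] -> 11 lines: yksf cll zwdrz dmvdt xrzlo xgylc wfjf gpll ubslr jsltj cwpcf
Hunk 7: at line 6 remove [gpll] add [que,ovqp,ocuhd] -> 13 lines: yksf cll zwdrz dmvdt xrzlo xgylc wfjf que ovqp ocuhd ubslr jsltj cwpcf
Final line count: 13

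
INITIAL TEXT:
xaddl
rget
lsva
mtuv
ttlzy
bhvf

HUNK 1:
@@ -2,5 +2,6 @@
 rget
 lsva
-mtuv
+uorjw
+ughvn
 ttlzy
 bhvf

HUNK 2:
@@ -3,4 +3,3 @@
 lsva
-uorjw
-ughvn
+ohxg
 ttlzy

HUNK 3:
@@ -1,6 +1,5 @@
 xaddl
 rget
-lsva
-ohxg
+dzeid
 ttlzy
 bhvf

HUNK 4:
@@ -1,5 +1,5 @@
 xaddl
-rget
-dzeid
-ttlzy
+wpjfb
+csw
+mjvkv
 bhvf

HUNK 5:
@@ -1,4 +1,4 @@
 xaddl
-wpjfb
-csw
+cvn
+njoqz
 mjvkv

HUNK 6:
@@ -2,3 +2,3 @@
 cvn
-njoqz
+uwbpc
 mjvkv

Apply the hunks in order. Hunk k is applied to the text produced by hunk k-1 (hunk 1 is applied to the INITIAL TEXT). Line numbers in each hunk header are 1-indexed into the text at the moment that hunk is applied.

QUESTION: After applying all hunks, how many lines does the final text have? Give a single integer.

Answer: 5

Derivation:
Hunk 1: at line 2 remove [mtuv] add [uorjw,ughvn] -> 7 lines: xaddl rget lsva uorjw ughvn ttlzy bhvf
Hunk 2: at line 3 remove [uorjw,ughvn] add [ohxg] -> 6 lines: xaddl rget lsva ohxg ttlzy bhvf
Hunk 3: at line 1 remove [lsva,ohxg] add [dzeid] -> 5 lines: xaddl rget dzeid ttlzy bhvf
Hunk 4: at line 1 remove [rget,dzeid,ttlzy] add [wpjfb,csw,mjvkv] -> 5 lines: xaddl wpjfb csw mjvkv bhvf
Hunk 5: at line 1 remove [wpjfb,csw] add [cvn,njoqz] -> 5 lines: xaddl cvn njoqz mjvkv bhvf
Hunk 6: at line 2 remove [njoqz] add [uwbpc] -> 5 lines: xaddl cvn uwbpc mjvkv bhvf
Final line count: 5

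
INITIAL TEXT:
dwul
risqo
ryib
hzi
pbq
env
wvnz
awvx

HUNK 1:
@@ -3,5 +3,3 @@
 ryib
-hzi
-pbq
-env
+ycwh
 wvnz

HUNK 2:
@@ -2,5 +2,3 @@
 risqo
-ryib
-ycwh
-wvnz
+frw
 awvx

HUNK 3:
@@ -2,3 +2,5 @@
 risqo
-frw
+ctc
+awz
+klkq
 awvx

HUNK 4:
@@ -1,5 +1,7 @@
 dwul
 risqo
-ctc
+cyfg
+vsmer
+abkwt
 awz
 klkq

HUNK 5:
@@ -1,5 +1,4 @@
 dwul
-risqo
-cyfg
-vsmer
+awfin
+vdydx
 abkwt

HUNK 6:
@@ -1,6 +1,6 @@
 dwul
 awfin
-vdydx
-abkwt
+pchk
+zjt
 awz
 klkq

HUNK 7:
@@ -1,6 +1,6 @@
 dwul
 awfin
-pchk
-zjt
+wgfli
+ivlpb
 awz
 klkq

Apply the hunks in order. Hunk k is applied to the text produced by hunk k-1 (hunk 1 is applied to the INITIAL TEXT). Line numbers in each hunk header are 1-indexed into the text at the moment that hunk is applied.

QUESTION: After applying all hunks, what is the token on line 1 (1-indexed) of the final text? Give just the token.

Hunk 1: at line 3 remove [hzi,pbq,env] add [ycwh] -> 6 lines: dwul risqo ryib ycwh wvnz awvx
Hunk 2: at line 2 remove [ryib,ycwh,wvnz] add [frw] -> 4 lines: dwul risqo frw awvx
Hunk 3: at line 2 remove [frw] add [ctc,awz,klkq] -> 6 lines: dwul risqo ctc awz klkq awvx
Hunk 4: at line 1 remove [ctc] add [cyfg,vsmer,abkwt] -> 8 lines: dwul risqo cyfg vsmer abkwt awz klkq awvx
Hunk 5: at line 1 remove [risqo,cyfg,vsmer] add [awfin,vdydx] -> 7 lines: dwul awfin vdydx abkwt awz klkq awvx
Hunk 6: at line 1 remove [vdydx,abkwt] add [pchk,zjt] -> 7 lines: dwul awfin pchk zjt awz klkq awvx
Hunk 7: at line 1 remove [pchk,zjt] add [wgfli,ivlpb] -> 7 lines: dwul awfin wgfli ivlpb awz klkq awvx
Final line 1: dwul

Answer: dwul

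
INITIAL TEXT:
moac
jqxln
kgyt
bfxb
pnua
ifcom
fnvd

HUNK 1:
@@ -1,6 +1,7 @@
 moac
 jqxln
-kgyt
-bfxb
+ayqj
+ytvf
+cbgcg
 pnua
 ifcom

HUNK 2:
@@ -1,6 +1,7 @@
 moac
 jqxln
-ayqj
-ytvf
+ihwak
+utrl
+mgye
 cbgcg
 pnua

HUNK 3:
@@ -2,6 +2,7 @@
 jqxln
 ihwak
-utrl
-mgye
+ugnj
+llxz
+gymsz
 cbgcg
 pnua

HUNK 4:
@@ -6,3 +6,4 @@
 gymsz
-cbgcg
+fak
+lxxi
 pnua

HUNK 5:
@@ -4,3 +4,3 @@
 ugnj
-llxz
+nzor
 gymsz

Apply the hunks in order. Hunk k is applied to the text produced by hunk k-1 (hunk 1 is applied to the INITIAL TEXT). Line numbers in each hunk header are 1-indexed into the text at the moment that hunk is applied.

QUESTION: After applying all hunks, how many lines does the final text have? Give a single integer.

Answer: 11

Derivation:
Hunk 1: at line 1 remove [kgyt,bfxb] add [ayqj,ytvf,cbgcg] -> 8 lines: moac jqxln ayqj ytvf cbgcg pnua ifcom fnvd
Hunk 2: at line 1 remove [ayqj,ytvf] add [ihwak,utrl,mgye] -> 9 lines: moac jqxln ihwak utrl mgye cbgcg pnua ifcom fnvd
Hunk 3: at line 2 remove [utrl,mgye] add [ugnj,llxz,gymsz] -> 10 lines: moac jqxln ihwak ugnj llxz gymsz cbgcg pnua ifcom fnvd
Hunk 4: at line 6 remove [cbgcg] add [fak,lxxi] -> 11 lines: moac jqxln ihwak ugnj llxz gymsz fak lxxi pnua ifcom fnvd
Hunk 5: at line 4 remove [llxz] add [nzor] -> 11 lines: moac jqxln ihwak ugnj nzor gymsz fak lxxi pnua ifcom fnvd
Final line count: 11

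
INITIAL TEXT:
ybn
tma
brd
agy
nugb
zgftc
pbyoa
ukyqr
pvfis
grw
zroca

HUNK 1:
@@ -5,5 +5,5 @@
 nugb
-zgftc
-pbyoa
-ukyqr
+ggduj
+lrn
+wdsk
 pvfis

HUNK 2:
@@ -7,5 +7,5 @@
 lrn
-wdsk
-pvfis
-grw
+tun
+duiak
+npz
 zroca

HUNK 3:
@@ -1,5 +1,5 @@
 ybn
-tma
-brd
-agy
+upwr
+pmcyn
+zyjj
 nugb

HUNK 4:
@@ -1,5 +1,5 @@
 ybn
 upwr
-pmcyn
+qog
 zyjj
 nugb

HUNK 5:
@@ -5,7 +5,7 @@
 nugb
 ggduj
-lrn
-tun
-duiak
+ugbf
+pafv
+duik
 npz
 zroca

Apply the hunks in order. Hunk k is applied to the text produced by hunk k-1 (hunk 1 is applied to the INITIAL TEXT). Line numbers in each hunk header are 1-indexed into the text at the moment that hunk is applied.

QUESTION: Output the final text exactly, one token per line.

Answer: ybn
upwr
qog
zyjj
nugb
ggduj
ugbf
pafv
duik
npz
zroca

Derivation:
Hunk 1: at line 5 remove [zgftc,pbyoa,ukyqr] add [ggduj,lrn,wdsk] -> 11 lines: ybn tma brd agy nugb ggduj lrn wdsk pvfis grw zroca
Hunk 2: at line 7 remove [wdsk,pvfis,grw] add [tun,duiak,npz] -> 11 lines: ybn tma brd agy nugb ggduj lrn tun duiak npz zroca
Hunk 3: at line 1 remove [tma,brd,agy] add [upwr,pmcyn,zyjj] -> 11 lines: ybn upwr pmcyn zyjj nugb ggduj lrn tun duiak npz zroca
Hunk 4: at line 1 remove [pmcyn] add [qog] -> 11 lines: ybn upwr qog zyjj nugb ggduj lrn tun duiak npz zroca
Hunk 5: at line 5 remove [lrn,tun,duiak] add [ugbf,pafv,duik] -> 11 lines: ybn upwr qog zyjj nugb ggduj ugbf pafv duik npz zroca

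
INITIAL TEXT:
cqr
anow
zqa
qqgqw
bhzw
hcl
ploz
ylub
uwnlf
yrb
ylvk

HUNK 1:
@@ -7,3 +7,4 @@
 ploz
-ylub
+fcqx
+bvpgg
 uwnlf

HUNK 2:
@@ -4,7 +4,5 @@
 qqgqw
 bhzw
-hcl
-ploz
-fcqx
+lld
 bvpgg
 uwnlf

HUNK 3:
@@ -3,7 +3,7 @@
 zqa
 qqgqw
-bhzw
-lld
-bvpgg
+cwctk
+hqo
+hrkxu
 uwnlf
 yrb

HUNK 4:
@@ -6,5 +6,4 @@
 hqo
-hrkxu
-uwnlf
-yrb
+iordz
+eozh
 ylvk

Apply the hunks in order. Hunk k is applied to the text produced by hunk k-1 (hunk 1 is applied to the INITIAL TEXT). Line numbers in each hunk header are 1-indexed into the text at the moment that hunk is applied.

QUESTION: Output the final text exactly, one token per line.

Answer: cqr
anow
zqa
qqgqw
cwctk
hqo
iordz
eozh
ylvk

Derivation:
Hunk 1: at line 7 remove [ylub] add [fcqx,bvpgg] -> 12 lines: cqr anow zqa qqgqw bhzw hcl ploz fcqx bvpgg uwnlf yrb ylvk
Hunk 2: at line 4 remove [hcl,ploz,fcqx] add [lld] -> 10 lines: cqr anow zqa qqgqw bhzw lld bvpgg uwnlf yrb ylvk
Hunk 3: at line 3 remove [bhzw,lld,bvpgg] add [cwctk,hqo,hrkxu] -> 10 lines: cqr anow zqa qqgqw cwctk hqo hrkxu uwnlf yrb ylvk
Hunk 4: at line 6 remove [hrkxu,uwnlf,yrb] add [iordz,eozh] -> 9 lines: cqr anow zqa qqgqw cwctk hqo iordz eozh ylvk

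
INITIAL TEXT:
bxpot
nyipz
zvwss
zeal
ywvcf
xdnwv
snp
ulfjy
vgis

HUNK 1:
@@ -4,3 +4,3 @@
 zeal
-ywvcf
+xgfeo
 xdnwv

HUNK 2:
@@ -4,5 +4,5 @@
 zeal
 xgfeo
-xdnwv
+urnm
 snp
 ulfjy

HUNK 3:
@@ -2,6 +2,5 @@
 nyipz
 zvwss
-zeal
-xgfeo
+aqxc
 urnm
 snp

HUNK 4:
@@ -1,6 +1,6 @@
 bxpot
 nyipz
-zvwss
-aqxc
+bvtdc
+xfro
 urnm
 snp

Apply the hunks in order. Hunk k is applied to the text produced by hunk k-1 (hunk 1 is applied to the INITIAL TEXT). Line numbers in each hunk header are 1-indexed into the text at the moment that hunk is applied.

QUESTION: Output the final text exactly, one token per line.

Hunk 1: at line 4 remove [ywvcf] add [xgfeo] -> 9 lines: bxpot nyipz zvwss zeal xgfeo xdnwv snp ulfjy vgis
Hunk 2: at line 4 remove [xdnwv] add [urnm] -> 9 lines: bxpot nyipz zvwss zeal xgfeo urnm snp ulfjy vgis
Hunk 3: at line 2 remove [zeal,xgfeo] add [aqxc] -> 8 lines: bxpot nyipz zvwss aqxc urnm snp ulfjy vgis
Hunk 4: at line 1 remove [zvwss,aqxc] add [bvtdc,xfro] -> 8 lines: bxpot nyipz bvtdc xfro urnm snp ulfjy vgis

Answer: bxpot
nyipz
bvtdc
xfro
urnm
snp
ulfjy
vgis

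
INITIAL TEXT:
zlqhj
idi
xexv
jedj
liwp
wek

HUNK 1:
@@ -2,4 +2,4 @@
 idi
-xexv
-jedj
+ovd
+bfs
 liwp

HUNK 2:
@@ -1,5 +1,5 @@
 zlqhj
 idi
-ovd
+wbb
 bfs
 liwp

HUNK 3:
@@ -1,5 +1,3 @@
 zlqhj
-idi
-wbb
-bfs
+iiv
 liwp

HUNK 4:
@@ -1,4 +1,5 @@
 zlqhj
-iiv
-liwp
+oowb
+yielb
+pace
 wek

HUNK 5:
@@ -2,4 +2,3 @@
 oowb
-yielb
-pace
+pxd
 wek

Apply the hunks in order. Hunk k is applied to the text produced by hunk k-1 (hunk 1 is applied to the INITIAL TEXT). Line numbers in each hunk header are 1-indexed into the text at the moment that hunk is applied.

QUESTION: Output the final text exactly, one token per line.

Answer: zlqhj
oowb
pxd
wek

Derivation:
Hunk 1: at line 2 remove [xexv,jedj] add [ovd,bfs] -> 6 lines: zlqhj idi ovd bfs liwp wek
Hunk 2: at line 1 remove [ovd] add [wbb] -> 6 lines: zlqhj idi wbb bfs liwp wek
Hunk 3: at line 1 remove [idi,wbb,bfs] add [iiv] -> 4 lines: zlqhj iiv liwp wek
Hunk 4: at line 1 remove [iiv,liwp] add [oowb,yielb,pace] -> 5 lines: zlqhj oowb yielb pace wek
Hunk 5: at line 2 remove [yielb,pace] add [pxd] -> 4 lines: zlqhj oowb pxd wek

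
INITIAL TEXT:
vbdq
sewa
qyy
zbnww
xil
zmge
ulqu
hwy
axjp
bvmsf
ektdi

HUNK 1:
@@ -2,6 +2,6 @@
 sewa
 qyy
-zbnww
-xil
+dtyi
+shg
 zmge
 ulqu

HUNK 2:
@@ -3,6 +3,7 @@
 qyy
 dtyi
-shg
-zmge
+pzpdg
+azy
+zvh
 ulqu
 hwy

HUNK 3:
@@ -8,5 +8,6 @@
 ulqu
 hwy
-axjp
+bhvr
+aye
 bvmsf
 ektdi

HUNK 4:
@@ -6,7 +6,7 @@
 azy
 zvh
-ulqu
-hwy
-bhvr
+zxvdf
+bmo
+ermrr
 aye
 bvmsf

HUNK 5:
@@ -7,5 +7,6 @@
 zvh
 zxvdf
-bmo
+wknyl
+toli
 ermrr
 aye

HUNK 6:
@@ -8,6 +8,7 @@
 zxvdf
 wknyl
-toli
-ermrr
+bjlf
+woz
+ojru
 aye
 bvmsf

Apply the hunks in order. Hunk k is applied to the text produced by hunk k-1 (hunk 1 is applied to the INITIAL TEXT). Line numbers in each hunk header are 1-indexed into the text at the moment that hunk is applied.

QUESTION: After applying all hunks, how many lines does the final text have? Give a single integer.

Answer: 15

Derivation:
Hunk 1: at line 2 remove [zbnww,xil] add [dtyi,shg] -> 11 lines: vbdq sewa qyy dtyi shg zmge ulqu hwy axjp bvmsf ektdi
Hunk 2: at line 3 remove [shg,zmge] add [pzpdg,azy,zvh] -> 12 lines: vbdq sewa qyy dtyi pzpdg azy zvh ulqu hwy axjp bvmsf ektdi
Hunk 3: at line 8 remove [axjp] add [bhvr,aye] -> 13 lines: vbdq sewa qyy dtyi pzpdg azy zvh ulqu hwy bhvr aye bvmsf ektdi
Hunk 4: at line 6 remove [ulqu,hwy,bhvr] add [zxvdf,bmo,ermrr] -> 13 lines: vbdq sewa qyy dtyi pzpdg azy zvh zxvdf bmo ermrr aye bvmsf ektdi
Hunk 5: at line 7 remove [bmo] add [wknyl,toli] -> 14 lines: vbdq sewa qyy dtyi pzpdg azy zvh zxvdf wknyl toli ermrr aye bvmsf ektdi
Hunk 6: at line 8 remove [toli,ermrr] add [bjlf,woz,ojru] -> 15 lines: vbdq sewa qyy dtyi pzpdg azy zvh zxvdf wknyl bjlf woz ojru aye bvmsf ektdi
Final line count: 15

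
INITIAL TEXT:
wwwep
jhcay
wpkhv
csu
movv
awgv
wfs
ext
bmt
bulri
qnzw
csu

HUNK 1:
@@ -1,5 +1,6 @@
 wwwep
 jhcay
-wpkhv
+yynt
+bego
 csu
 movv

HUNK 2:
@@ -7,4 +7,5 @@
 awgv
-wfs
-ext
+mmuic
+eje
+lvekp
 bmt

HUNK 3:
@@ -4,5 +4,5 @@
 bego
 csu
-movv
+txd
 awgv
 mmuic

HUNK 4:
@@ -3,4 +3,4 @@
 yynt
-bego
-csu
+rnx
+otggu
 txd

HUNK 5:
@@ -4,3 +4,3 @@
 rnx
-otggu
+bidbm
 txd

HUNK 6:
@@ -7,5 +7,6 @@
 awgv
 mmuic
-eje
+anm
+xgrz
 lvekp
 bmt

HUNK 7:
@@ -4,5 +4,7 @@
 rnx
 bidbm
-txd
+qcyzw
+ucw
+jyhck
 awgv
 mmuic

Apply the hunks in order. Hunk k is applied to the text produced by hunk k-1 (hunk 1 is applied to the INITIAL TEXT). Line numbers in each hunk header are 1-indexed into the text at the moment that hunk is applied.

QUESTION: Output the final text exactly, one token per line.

Answer: wwwep
jhcay
yynt
rnx
bidbm
qcyzw
ucw
jyhck
awgv
mmuic
anm
xgrz
lvekp
bmt
bulri
qnzw
csu

Derivation:
Hunk 1: at line 1 remove [wpkhv] add [yynt,bego] -> 13 lines: wwwep jhcay yynt bego csu movv awgv wfs ext bmt bulri qnzw csu
Hunk 2: at line 7 remove [wfs,ext] add [mmuic,eje,lvekp] -> 14 lines: wwwep jhcay yynt bego csu movv awgv mmuic eje lvekp bmt bulri qnzw csu
Hunk 3: at line 4 remove [movv] add [txd] -> 14 lines: wwwep jhcay yynt bego csu txd awgv mmuic eje lvekp bmt bulri qnzw csu
Hunk 4: at line 3 remove [bego,csu] add [rnx,otggu] -> 14 lines: wwwep jhcay yynt rnx otggu txd awgv mmuic eje lvekp bmt bulri qnzw csu
Hunk 5: at line 4 remove [otggu] add [bidbm] -> 14 lines: wwwep jhcay yynt rnx bidbm txd awgv mmuic eje lvekp bmt bulri qnzw csu
Hunk 6: at line 7 remove [eje] add [anm,xgrz] -> 15 lines: wwwep jhcay yynt rnx bidbm txd awgv mmuic anm xgrz lvekp bmt bulri qnzw csu
Hunk 7: at line 4 remove [txd] add [qcyzw,ucw,jyhck] -> 17 lines: wwwep jhcay yynt rnx bidbm qcyzw ucw jyhck awgv mmuic anm xgrz lvekp bmt bulri qnzw csu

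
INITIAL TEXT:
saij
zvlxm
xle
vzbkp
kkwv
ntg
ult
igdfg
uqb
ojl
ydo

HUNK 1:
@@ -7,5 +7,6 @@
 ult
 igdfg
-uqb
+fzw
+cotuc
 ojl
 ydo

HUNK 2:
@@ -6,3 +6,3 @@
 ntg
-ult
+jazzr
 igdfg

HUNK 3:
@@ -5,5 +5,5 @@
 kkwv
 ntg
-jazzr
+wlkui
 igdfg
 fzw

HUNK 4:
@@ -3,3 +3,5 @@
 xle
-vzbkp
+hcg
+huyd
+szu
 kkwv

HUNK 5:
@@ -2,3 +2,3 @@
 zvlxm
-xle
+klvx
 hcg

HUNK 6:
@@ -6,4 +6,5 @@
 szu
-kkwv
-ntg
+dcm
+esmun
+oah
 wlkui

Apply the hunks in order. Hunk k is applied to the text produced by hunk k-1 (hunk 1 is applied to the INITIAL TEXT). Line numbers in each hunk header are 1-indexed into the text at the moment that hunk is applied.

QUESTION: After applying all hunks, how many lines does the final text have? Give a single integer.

Answer: 15

Derivation:
Hunk 1: at line 7 remove [uqb] add [fzw,cotuc] -> 12 lines: saij zvlxm xle vzbkp kkwv ntg ult igdfg fzw cotuc ojl ydo
Hunk 2: at line 6 remove [ult] add [jazzr] -> 12 lines: saij zvlxm xle vzbkp kkwv ntg jazzr igdfg fzw cotuc ojl ydo
Hunk 3: at line 5 remove [jazzr] add [wlkui] -> 12 lines: saij zvlxm xle vzbkp kkwv ntg wlkui igdfg fzw cotuc ojl ydo
Hunk 4: at line 3 remove [vzbkp] add [hcg,huyd,szu] -> 14 lines: saij zvlxm xle hcg huyd szu kkwv ntg wlkui igdfg fzw cotuc ojl ydo
Hunk 5: at line 2 remove [xle] add [klvx] -> 14 lines: saij zvlxm klvx hcg huyd szu kkwv ntg wlkui igdfg fzw cotuc ojl ydo
Hunk 6: at line 6 remove [kkwv,ntg] add [dcm,esmun,oah] -> 15 lines: saij zvlxm klvx hcg huyd szu dcm esmun oah wlkui igdfg fzw cotuc ojl ydo
Final line count: 15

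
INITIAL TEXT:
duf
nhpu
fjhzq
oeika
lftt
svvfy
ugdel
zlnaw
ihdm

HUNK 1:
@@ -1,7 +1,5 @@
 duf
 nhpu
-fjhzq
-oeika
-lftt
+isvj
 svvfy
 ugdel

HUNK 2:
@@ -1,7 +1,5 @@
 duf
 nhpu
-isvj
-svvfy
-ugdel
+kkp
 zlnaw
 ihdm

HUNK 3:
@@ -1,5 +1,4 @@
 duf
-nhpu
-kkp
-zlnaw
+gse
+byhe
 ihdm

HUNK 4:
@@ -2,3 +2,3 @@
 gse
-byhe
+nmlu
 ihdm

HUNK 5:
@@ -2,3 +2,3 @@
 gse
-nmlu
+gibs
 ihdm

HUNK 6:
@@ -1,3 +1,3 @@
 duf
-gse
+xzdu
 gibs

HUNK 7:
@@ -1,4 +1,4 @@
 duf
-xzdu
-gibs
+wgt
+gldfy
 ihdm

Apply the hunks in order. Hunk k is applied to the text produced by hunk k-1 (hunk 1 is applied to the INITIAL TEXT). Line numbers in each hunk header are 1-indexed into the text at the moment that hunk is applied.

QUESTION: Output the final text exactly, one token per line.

Answer: duf
wgt
gldfy
ihdm

Derivation:
Hunk 1: at line 1 remove [fjhzq,oeika,lftt] add [isvj] -> 7 lines: duf nhpu isvj svvfy ugdel zlnaw ihdm
Hunk 2: at line 1 remove [isvj,svvfy,ugdel] add [kkp] -> 5 lines: duf nhpu kkp zlnaw ihdm
Hunk 3: at line 1 remove [nhpu,kkp,zlnaw] add [gse,byhe] -> 4 lines: duf gse byhe ihdm
Hunk 4: at line 2 remove [byhe] add [nmlu] -> 4 lines: duf gse nmlu ihdm
Hunk 5: at line 2 remove [nmlu] add [gibs] -> 4 lines: duf gse gibs ihdm
Hunk 6: at line 1 remove [gse] add [xzdu] -> 4 lines: duf xzdu gibs ihdm
Hunk 7: at line 1 remove [xzdu,gibs] add [wgt,gldfy] -> 4 lines: duf wgt gldfy ihdm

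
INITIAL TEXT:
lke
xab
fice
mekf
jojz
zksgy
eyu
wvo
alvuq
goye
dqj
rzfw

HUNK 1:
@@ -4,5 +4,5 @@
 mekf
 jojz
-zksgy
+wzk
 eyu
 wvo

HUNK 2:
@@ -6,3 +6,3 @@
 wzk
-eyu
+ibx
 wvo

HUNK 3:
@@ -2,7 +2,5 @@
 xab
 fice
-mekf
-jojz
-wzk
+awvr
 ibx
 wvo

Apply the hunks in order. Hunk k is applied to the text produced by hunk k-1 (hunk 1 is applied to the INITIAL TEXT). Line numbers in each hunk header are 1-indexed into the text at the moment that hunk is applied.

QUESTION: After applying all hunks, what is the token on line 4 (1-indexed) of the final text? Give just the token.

Answer: awvr

Derivation:
Hunk 1: at line 4 remove [zksgy] add [wzk] -> 12 lines: lke xab fice mekf jojz wzk eyu wvo alvuq goye dqj rzfw
Hunk 2: at line 6 remove [eyu] add [ibx] -> 12 lines: lke xab fice mekf jojz wzk ibx wvo alvuq goye dqj rzfw
Hunk 3: at line 2 remove [mekf,jojz,wzk] add [awvr] -> 10 lines: lke xab fice awvr ibx wvo alvuq goye dqj rzfw
Final line 4: awvr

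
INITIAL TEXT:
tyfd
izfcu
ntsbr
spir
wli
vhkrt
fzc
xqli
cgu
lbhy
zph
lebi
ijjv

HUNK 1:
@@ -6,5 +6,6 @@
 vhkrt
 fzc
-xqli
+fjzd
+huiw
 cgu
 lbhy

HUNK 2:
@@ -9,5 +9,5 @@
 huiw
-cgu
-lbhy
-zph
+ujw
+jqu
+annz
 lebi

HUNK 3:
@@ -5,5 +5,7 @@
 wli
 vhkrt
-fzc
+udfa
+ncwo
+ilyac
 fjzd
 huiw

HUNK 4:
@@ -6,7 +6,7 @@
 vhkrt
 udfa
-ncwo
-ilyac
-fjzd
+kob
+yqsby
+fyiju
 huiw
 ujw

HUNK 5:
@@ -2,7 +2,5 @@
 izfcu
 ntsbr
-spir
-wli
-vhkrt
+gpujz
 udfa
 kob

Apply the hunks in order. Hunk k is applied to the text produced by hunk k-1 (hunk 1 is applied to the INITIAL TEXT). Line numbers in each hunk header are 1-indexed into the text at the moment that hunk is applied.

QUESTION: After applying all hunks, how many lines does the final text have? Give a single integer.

Answer: 14

Derivation:
Hunk 1: at line 6 remove [xqli] add [fjzd,huiw] -> 14 lines: tyfd izfcu ntsbr spir wli vhkrt fzc fjzd huiw cgu lbhy zph lebi ijjv
Hunk 2: at line 9 remove [cgu,lbhy,zph] add [ujw,jqu,annz] -> 14 lines: tyfd izfcu ntsbr spir wli vhkrt fzc fjzd huiw ujw jqu annz lebi ijjv
Hunk 3: at line 5 remove [fzc] add [udfa,ncwo,ilyac] -> 16 lines: tyfd izfcu ntsbr spir wli vhkrt udfa ncwo ilyac fjzd huiw ujw jqu annz lebi ijjv
Hunk 4: at line 6 remove [ncwo,ilyac,fjzd] add [kob,yqsby,fyiju] -> 16 lines: tyfd izfcu ntsbr spir wli vhkrt udfa kob yqsby fyiju huiw ujw jqu annz lebi ijjv
Hunk 5: at line 2 remove [spir,wli,vhkrt] add [gpujz] -> 14 lines: tyfd izfcu ntsbr gpujz udfa kob yqsby fyiju huiw ujw jqu annz lebi ijjv
Final line count: 14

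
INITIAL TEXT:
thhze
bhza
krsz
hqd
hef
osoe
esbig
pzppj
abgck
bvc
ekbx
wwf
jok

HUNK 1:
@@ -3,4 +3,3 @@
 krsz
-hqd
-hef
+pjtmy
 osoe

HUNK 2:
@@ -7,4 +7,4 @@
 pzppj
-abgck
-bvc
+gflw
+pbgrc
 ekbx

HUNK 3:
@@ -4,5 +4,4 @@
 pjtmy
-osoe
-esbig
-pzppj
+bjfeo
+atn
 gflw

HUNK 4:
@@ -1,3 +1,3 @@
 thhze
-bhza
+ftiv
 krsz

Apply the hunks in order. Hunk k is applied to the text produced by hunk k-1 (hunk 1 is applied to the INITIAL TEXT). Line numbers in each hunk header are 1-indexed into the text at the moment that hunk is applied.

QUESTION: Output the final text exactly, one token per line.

Hunk 1: at line 3 remove [hqd,hef] add [pjtmy] -> 12 lines: thhze bhza krsz pjtmy osoe esbig pzppj abgck bvc ekbx wwf jok
Hunk 2: at line 7 remove [abgck,bvc] add [gflw,pbgrc] -> 12 lines: thhze bhza krsz pjtmy osoe esbig pzppj gflw pbgrc ekbx wwf jok
Hunk 3: at line 4 remove [osoe,esbig,pzppj] add [bjfeo,atn] -> 11 lines: thhze bhza krsz pjtmy bjfeo atn gflw pbgrc ekbx wwf jok
Hunk 4: at line 1 remove [bhza] add [ftiv] -> 11 lines: thhze ftiv krsz pjtmy bjfeo atn gflw pbgrc ekbx wwf jok

Answer: thhze
ftiv
krsz
pjtmy
bjfeo
atn
gflw
pbgrc
ekbx
wwf
jok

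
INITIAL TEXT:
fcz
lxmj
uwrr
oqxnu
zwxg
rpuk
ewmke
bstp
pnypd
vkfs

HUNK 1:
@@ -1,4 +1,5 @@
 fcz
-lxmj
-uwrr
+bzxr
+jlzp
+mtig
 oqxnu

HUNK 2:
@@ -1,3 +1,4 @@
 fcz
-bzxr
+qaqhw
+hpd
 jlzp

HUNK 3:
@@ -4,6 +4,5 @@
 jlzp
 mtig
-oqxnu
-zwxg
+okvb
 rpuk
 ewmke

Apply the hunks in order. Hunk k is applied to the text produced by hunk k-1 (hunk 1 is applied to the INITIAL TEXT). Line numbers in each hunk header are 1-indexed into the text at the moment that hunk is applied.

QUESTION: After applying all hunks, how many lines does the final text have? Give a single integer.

Hunk 1: at line 1 remove [lxmj,uwrr] add [bzxr,jlzp,mtig] -> 11 lines: fcz bzxr jlzp mtig oqxnu zwxg rpuk ewmke bstp pnypd vkfs
Hunk 2: at line 1 remove [bzxr] add [qaqhw,hpd] -> 12 lines: fcz qaqhw hpd jlzp mtig oqxnu zwxg rpuk ewmke bstp pnypd vkfs
Hunk 3: at line 4 remove [oqxnu,zwxg] add [okvb] -> 11 lines: fcz qaqhw hpd jlzp mtig okvb rpuk ewmke bstp pnypd vkfs
Final line count: 11

Answer: 11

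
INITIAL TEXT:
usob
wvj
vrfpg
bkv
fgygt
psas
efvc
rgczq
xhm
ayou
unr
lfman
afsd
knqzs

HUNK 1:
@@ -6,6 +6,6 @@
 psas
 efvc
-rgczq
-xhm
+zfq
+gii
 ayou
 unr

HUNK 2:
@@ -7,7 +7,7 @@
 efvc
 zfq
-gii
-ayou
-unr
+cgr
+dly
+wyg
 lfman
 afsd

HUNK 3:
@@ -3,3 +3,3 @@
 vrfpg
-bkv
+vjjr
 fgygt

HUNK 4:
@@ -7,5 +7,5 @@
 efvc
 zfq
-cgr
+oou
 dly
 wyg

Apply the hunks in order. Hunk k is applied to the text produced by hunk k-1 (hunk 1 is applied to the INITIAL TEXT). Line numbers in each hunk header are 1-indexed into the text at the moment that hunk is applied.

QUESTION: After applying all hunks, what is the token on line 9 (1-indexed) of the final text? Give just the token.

Answer: oou

Derivation:
Hunk 1: at line 6 remove [rgczq,xhm] add [zfq,gii] -> 14 lines: usob wvj vrfpg bkv fgygt psas efvc zfq gii ayou unr lfman afsd knqzs
Hunk 2: at line 7 remove [gii,ayou,unr] add [cgr,dly,wyg] -> 14 lines: usob wvj vrfpg bkv fgygt psas efvc zfq cgr dly wyg lfman afsd knqzs
Hunk 3: at line 3 remove [bkv] add [vjjr] -> 14 lines: usob wvj vrfpg vjjr fgygt psas efvc zfq cgr dly wyg lfman afsd knqzs
Hunk 4: at line 7 remove [cgr] add [oou] -> 14 lines: usob wvj vrfpg vjjr fgygt psas efvc zfq oou dly wyg lfman afsd knqzs
Final line 9: oou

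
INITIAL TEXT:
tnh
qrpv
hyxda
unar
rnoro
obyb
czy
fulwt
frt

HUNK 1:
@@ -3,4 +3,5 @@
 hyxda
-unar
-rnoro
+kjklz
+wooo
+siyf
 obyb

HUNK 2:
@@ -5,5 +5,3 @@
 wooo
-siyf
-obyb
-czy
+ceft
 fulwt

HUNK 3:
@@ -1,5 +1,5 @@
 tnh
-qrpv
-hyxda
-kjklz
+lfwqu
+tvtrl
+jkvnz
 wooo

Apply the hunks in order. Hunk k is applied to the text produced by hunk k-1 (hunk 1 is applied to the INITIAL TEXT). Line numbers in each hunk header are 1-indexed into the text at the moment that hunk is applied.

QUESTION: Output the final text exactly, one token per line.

Answer: tnh
lfwqu
tvtrl
jkvnz
wooo
ceft
fulwt
frt

Derivation:
Hunk 1: at line 3 remove [unar,rnoro] add [kjklz,wooo,siyf] -> 10 lines: tnh qrpv hyxda kjklz wooo siyf obyb czy fulwt frt
Hunk 2: at line 5 remove [siyf,obyb,czy] add [ceft] -> 8 lines: tnh qrpv hyxda kjklz wooo ceft fulwt frt
Hunk 3: at line 1 remove [qrpv,hyxda,kjklz] add [lfwqu,tvtrl,jkvnz] -> 8 lines: tnh lfwqu tvtrl jkvnz wooo ceft fulwt frt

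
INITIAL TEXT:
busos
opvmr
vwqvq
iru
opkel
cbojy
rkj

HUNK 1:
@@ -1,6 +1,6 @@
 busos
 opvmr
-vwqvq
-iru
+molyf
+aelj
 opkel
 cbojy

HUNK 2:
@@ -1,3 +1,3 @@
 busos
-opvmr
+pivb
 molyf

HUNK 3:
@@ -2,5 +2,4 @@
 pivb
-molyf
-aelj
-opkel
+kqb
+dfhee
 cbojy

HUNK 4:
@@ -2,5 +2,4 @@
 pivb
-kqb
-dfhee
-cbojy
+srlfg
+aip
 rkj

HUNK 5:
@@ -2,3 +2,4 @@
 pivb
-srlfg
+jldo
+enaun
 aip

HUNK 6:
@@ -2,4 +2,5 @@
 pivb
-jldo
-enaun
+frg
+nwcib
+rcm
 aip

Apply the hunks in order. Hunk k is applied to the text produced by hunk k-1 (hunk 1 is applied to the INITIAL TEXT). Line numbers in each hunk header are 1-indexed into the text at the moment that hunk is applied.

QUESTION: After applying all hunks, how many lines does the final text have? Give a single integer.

Hunk 1: at line 1 remove [vwqvq,iru] add [molyf,aelj] -> 7 lines: busos opvmr molyf aelj opkel cbojy rkj
Hunk 2: at line 1 remove [opvmr] add [pivb] -> 7 lines: busos pivb molyf aelj opkel cbojy rkj
Hunk 3: at line 2 remove [molyf,aelj,opkel] add [kqb,dfhee] -> 6 lines: busos pivb kqb dfhee cbojy rkj
Hunk 4: at line 2 remove [kqb,dfhee,cbojy] add [srlfg,aip] -> 5 lines: busos pivb srlfg aip rkj
Hunk 5: at line 2 remove [srlfg] add [jldo,enaun] -> 6 lines: busos pivb jldo enaun aip rkj
Hunk 6: at line 2 remove [jldo,enaun] add [frg,nwcib,rcm] -> 7 lines: busos pivb frg nwcib rcm aip rkj
Final line count: 7

Answer: 7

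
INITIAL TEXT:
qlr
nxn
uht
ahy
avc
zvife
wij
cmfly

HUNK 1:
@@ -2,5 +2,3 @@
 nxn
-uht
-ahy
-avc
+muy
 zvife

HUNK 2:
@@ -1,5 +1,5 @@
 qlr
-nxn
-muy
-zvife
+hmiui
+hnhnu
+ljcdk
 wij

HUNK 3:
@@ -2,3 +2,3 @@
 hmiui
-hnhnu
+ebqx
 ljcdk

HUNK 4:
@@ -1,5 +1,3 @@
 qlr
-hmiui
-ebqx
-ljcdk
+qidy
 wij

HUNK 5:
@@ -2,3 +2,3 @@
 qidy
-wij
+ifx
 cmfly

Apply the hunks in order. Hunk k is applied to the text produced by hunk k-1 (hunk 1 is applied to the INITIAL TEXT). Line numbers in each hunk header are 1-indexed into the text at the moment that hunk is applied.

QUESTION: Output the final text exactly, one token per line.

Hunk 1: at line 2 remove [uht,ahy,avc] add [muy] -> 6 lines: qlr nxn muy zvife wij cmfly
Hunk 2: at line 1 remove [nxn,muy,zvife] add [hmiui,hnhnu,ljcdk] -> 6 lines: qlr hmiui hnhnu ljcdk wij cmfly
Hunk 3: at line 2 remove [hnhnu] add [ebqx] -> 6 lines: qlr hmiui ebqx ljcdk wij cmfly
Hunk 4: at line 1 remove [hmiui,ebqx,ljcdk] add [qidy] -> 4 lines: qlr qidy wij cmfly
Hunk 5: at line 2 remove [wij] add [ifx] -> 4 lines: qlr qidy ifx cmfly

Answer: qlr
qidy
ifx
cmfly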